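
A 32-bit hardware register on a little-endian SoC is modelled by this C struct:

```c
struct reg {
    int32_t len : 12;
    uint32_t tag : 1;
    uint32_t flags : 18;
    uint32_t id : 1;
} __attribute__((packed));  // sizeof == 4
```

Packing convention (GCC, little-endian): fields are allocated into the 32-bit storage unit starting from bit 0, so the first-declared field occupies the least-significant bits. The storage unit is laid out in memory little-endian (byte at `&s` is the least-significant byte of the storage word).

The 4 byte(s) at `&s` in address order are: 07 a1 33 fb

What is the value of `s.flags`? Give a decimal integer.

252317

[0]=0x07 [1]=0xa1 [2]=0x33 [3]=0xfb (little-endian) → word 0xfb33a107
len:12 @ bit 0 → (0xfb33a107>>0)&0xfff = 0x107
tag:1 @ bit 12 → (0xfb33a107>>12)&0x1 = 0x0
flags:18 @ bit 13 → (0xfb33a107>>13)&0x3ffff = 0x3d99d  ←
id:1 @ bit 31 → (0xfb33a107>>31)&0x1 = 0x1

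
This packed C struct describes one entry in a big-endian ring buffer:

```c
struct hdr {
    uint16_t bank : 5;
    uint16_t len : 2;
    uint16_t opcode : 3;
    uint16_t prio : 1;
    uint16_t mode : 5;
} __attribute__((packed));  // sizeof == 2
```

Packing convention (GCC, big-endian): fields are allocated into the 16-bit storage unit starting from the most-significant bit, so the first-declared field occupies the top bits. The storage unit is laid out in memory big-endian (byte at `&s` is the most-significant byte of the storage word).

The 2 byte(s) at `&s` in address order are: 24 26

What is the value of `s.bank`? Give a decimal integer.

4

[0]=0x24 [1]=0x26 (big-endian) → word 0x2426
bank:5 @ bit 11 → (0x2426>>11)&0x1f = 0x4  ←
len:2 @ bit 9 → (0x2426>>9)&0x3 = 0x2
opcode:3 @ bit 6 → (0x2426>>6)&0x7 = 0x0
prio:1 @ bit 5 → (0x2426>>5)&0x1 = 0x1
mode:5 @ bit 0 → (0x2426>>0)&0x1f = 0x6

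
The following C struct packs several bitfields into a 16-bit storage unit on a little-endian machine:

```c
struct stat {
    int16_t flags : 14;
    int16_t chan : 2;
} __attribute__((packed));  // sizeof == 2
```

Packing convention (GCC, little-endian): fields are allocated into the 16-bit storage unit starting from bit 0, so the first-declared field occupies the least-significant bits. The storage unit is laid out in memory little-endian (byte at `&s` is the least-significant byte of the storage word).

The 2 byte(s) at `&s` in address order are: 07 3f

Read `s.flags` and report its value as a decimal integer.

-249

[0]=0x07 [1]=0x3f (little-endian) → word 0x3f07
flags:14 @ bit 0 → (0x3f07>>0)&0x3fff = 0x3f07  ←
chan:2 @ bit 14 → (0x3f07>>14)&0x3 = 0x0
flags signed 14b, MSB=1: 16135 - 16384 = -249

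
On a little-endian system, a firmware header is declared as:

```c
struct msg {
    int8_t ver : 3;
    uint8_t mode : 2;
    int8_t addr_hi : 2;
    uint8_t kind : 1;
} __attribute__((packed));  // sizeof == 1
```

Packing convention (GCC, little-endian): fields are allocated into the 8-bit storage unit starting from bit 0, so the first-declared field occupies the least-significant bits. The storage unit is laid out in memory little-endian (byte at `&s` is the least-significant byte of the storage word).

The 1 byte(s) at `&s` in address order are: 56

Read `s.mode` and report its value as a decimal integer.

[0]=0x56 (little-endian) → word 0x56
ver:3 @ bit 0 → (0x56>>0)&0x7 = 0x6
mode:2 @ bit 3 → (0x56>>3)&0x3 = 0x2  ←
addr_hi:2 @ bit 5 → (0x56>>5)&0x3 = 0x2
kind:1 @ bit 7 → (0x56>>7)&0x1 = 0x0

2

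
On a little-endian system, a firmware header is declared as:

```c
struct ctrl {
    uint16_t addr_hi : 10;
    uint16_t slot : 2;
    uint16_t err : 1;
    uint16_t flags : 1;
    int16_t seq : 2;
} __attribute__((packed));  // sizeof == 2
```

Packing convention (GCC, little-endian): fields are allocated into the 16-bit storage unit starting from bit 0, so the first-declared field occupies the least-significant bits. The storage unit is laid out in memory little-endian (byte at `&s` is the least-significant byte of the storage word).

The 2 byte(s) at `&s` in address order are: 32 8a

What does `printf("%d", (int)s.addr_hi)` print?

562

[0]=0x32 [1]=0x8a (little-endian) → word 0x8a32
addr_hi:10 @ bit 0 → (0x8a32>>0)&0x3ff = 0x232  ←
slot:2 @ bit 10 → (0x8a32>>10)&0x3 = 0x2
err:1 @ bit 12 → (0x8a32>>12)&0x1 = 0x0
flags:1 @ bit 13 → (0x8a32>>13)&0x1 = 0x0
seq:2 @ bit 14 → (0x8a32>>14)&0x3 = 0x2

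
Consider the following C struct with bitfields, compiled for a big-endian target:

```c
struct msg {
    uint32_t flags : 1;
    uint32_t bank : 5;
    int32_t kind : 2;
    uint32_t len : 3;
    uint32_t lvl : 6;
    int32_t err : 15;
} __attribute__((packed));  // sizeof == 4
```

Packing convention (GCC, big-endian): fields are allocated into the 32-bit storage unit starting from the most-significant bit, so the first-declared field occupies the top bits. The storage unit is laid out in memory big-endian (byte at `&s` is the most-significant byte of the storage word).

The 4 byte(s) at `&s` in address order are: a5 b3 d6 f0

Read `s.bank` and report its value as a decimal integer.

[0]=0xa5 [1]=0xb3 [2]=0xd6 [3]=0xf0 (big-endian) → word 0xa5b3d6f0
flags:1 @ bit 31 → (0xa5b3d6f0>>31)&0x1 = 0x1
bank:5 @ bit 26 → (0xa5b3d6f0>>26)&0x1f = 0x9  ←
kind:2 @ bit 24 → (0xa5b3d6f0>>24)&0x3 = 0x1
len:3 @ bit 21 → (0xa5b3d6f0>>21)&0x7 = 0x5
lvl:6 @ bit 15 → (0xa5b3d6f0>>15)&0x3f = 0x27
err:15 @ bit 0 → (0xa5b3d6f0>>0)&0x7fff = 0x56f0

9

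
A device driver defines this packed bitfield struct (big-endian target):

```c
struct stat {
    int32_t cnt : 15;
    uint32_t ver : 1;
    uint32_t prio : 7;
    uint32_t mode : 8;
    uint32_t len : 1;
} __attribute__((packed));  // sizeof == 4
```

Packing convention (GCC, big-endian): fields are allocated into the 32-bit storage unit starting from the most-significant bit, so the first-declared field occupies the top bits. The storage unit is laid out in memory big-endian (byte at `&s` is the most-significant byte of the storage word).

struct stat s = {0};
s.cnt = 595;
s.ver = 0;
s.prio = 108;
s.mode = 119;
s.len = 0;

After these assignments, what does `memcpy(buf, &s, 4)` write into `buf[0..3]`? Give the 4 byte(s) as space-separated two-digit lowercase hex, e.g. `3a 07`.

04 a6 d8 ee

cnt (15b) val=595 bits=0x253 at bit 17: 0x04a60000
ver (1b) val=0 bits=0x0 at bit 16: 0x04a60000
prio (7b) val=108 bits=0x6c at bit 9: 0x04a6d800
mode (8b) val=119 bits=0x77 at bit 1: 0x04a6d8ee
len (1b) val=0 bits=0x0 at bit 0: 0x04a6d8ee
word = 0x04a6d8ee → big-endian bytes:
  [0]=0x04  [1]=0xa6  [2]=0xd8  [3]=0xee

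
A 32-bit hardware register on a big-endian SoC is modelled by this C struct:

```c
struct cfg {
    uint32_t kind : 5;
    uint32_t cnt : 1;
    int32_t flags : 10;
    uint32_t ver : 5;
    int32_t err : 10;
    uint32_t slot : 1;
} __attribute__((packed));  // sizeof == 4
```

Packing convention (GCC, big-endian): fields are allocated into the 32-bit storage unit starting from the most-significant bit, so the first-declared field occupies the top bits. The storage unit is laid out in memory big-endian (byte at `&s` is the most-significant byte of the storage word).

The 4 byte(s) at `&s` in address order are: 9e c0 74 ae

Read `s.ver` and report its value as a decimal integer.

14

[0]=0x9e [1]=0xc0 [2]=0x74 [3]=0xae (big-endian) → word 0x9ec074ae
kind [27+:5] = (word>>27) & 0x1f = 19
cnt [26+:1] = (word>>26) & 0x1 = 1
flags [16+:10] = (word>>16) & 0x3ff = 704
ver [11+:5] = (word>>11) & 0x1f = 14  ←
err [1+:10] = (word>>1) & 0x3ff = 599
slot [0+:1] = (word>>0) & 0x1 = 0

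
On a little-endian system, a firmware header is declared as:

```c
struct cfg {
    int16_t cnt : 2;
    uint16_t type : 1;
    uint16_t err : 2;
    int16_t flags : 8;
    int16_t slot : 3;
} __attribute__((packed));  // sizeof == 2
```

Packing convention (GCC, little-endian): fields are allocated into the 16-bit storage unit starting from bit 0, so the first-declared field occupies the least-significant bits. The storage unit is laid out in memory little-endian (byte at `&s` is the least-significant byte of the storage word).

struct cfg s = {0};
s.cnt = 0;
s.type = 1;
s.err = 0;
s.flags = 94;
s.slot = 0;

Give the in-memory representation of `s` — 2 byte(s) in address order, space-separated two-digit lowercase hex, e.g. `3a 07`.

cnt (2b) val=0 bits=0x0 at bit 0: 0x0000
type (1b) val=1 bits=0x1 at bit 2: 0x0004
err (2b) val=0 bits=0x0 at bit 3: 0x0004
flags (8b) val=94 bits=0x5e at bit 5: 0x0bc4
slot (3b) val=0 bits=0x0 at bit 13: 0x0bc4
word = 0x0bc4 → little-endian bytes:
  [0]=0xc4  [1]=0x0b

c4 0b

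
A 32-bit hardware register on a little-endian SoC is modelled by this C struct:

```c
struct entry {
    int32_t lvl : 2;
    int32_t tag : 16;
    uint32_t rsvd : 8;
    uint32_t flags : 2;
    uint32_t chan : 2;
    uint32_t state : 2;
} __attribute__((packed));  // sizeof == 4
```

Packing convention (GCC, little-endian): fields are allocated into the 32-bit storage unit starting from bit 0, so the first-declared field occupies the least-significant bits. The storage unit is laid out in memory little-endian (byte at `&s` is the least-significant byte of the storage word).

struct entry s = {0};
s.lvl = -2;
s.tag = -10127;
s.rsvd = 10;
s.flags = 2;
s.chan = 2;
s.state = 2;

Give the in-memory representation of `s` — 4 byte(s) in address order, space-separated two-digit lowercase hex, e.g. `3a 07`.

lvl (2b) val=-2 bits=0x2 at bit 0: 0x00000002
tag (16b) val=-10127 bits=0xd871 at bit 2: 0x000361c6
rsvd (8b) val=10 bits=0xa at bit 18: 0x002b61c6
flags (2b) val=2 bits=0x2 at bit 26: 0x082b61c6
chan (2b) val=2 bits=0x2 at bit 28: 0x282b61c6
state (2b) val=2 bits=0x2 at bit 30: 0xa82b61c6
word = 0xa82b61c6 → little-endian bytes:
  [0]=0xc6  [1]=0x61  [2]=0x2b  [3]=0xa8

c6 61 2b a8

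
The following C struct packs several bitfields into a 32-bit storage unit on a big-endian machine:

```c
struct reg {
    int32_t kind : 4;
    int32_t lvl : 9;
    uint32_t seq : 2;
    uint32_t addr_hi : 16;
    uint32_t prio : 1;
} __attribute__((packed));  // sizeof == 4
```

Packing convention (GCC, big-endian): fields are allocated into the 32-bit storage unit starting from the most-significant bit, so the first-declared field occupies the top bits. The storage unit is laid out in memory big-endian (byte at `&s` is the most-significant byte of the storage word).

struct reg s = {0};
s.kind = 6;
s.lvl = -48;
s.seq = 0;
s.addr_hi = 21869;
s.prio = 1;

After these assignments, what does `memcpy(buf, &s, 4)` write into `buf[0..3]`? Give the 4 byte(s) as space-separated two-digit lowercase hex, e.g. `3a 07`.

6e 80 aa db

kind:4 = 6 → 0x6 << 28 → word 0x60000000
lvl:9 = -48 → 0x1d0 << 19 → word 0x6e800000
seq:2 = 0 → 0x0 << 17 → word 0x6e800000
addr_hi:16 = 21869 → 0x556d << 1 → word 0x6e80aada
prio:1 = 1 → 0x1 << 0 → word 0x6e80aadb
word = 0x6e80aadb → big-endian bytes:
  [0]=0x6e  [1]=0x80  [2]=0xaa  [3]=0xdb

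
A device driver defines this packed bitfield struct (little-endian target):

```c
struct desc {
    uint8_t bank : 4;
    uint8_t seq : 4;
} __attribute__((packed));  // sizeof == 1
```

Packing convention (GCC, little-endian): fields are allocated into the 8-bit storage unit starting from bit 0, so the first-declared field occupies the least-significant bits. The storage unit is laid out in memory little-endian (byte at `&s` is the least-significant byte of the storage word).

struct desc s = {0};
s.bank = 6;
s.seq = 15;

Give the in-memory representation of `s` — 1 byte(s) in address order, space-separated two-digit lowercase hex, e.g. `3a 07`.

f6

bank:4 = 6 → 0x6 << 0 → word 0x06
seq:4 = 15 → 0xf << 4 → word 0xf6
word = 0xf6 → little-endian bytes:
  [0]=0xf6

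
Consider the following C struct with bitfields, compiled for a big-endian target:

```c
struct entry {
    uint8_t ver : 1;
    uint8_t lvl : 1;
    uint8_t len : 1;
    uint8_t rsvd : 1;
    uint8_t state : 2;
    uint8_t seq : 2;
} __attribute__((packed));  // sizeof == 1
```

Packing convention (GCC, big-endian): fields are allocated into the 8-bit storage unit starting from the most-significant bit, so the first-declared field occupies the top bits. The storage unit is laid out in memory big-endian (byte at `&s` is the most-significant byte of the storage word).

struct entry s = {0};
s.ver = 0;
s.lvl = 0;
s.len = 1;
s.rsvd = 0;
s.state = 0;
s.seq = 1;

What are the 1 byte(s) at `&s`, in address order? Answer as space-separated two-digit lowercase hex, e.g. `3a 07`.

21

ver:1 = 0 → 0x0 << 7 → word 0x00
lvl:1 = 0 → 0x0 << 6 → word 0x00
len:1 = 1 → 0x1 << 5 → word 0x20
rsvd:1 = 0 → 0x0 << 4 → word 0x20
state:2 = 0 → 0x0 << 2 → word 0x20
seq:2 = 1 → 0x1 << 0 → word 0x21
word = 0x21 → big-endian bytes:
  [0]=0x21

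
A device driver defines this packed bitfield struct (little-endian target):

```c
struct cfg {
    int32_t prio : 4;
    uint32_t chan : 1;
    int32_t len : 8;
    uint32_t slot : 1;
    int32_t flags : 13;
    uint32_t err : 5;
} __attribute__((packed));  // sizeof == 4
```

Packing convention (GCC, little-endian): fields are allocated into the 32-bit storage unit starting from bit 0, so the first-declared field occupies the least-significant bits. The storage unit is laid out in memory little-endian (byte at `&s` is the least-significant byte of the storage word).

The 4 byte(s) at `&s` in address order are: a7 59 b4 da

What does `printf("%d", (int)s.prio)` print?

7

[0]=0xa7 [1]=0x59 [2]=0xb4 [3]=0xda (little-endian) → word 0xdab459a7
prio:4 @ bit 0 → (0xdab459a7>>0)&0xf = 0x7  ←
chan:1 @ bit 4 → (0xdab459a7>>4)&0x1 = 0x0
len:8 @ bit 5 → (0xdab459a7>>5)&0xff = 0xcd
slot:1 @ bit 13 → (0xdab459a7>>13)&0x1 = 0x0
flags:13 @ bit 14 → (0xdab459a7>>14)&0x1fff = 0xad1
err:5 @ bit 27 → (0xdab459a7>>27)&0x1f = 0x1b
prio signed 4b, MSB=0: value = 7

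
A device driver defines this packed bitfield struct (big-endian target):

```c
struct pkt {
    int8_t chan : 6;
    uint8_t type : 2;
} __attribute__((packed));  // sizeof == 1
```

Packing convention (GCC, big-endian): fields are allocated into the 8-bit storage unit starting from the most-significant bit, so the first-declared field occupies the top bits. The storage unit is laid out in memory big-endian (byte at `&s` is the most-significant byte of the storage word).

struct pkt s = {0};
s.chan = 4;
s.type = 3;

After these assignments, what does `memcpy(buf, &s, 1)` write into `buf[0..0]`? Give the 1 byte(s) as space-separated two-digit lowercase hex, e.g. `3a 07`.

13

chan:6 = 4 → 0x4 << 2 → word 0x10
type:2 = 3 → 0x3 << 0 → word 0x13
word = 0x13 → big-endian bytes:
  [0]=0x13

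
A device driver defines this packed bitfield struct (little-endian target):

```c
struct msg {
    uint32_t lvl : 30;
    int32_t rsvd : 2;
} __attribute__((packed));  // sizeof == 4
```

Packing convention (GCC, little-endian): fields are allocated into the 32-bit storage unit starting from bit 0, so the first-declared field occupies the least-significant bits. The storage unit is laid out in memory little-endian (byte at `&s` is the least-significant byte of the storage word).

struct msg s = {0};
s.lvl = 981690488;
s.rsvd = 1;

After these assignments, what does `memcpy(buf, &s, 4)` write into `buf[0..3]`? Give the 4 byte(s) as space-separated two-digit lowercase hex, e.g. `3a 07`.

lvl:30 = 981690488 → 0x3a836878 << 0 → word 0x3a836878
rsvd:2 = 1 → 0x1 << 30 → word 0x7a836878
word = 0x7a836878 → little-endian bytes:
  [0]=0x78  [1]=0x68  [2]=0x83  [3]=0x7a

78 68 83 7a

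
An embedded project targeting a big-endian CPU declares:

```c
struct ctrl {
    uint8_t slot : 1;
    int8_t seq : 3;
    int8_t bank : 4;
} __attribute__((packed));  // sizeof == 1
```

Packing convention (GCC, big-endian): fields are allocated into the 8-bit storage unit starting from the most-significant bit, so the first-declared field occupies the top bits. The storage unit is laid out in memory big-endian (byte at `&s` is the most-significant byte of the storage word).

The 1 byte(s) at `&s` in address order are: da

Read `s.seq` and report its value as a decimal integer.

-3

[0]=0xda (big-endian) → word 0xda
slot [7+:1] = (word>>7) & 0x1 = 1
seq [4+:3] = (word>>4) & 0x7 = 5  ←
bank [0+:4] = (word>>0) & 0xf = 10
seq signed 3b, MSB=1: 5 - 8 = -3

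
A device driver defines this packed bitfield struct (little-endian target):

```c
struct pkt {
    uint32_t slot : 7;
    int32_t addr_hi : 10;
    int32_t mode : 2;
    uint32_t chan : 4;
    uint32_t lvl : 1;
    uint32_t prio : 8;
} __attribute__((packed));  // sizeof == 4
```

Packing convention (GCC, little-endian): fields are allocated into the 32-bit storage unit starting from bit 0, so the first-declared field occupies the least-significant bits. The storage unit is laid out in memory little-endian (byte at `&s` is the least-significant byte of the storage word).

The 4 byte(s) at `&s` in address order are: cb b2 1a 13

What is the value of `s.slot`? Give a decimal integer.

75

[0]=0xcb [1]=0xb2 [2]=0x1a [3]=0x13 (little-endian) → word 0x131ab2cb
slot:7 @ bit 0 → (0x131ab2cb>>0)&0x7f = 0x4b  ←
addr_hi:10 @ bit 7 → (0x131ab2cb>>7)&0x3ff = 0x165
mode:2 @ bit 17 → (0x131ab2cb>>17)&0x3 = 0x1
chan:4 @ bit 19 → (0x131ab2cb>>19)&0xf = 0x3
lvl:1 @ bit 23 → (0x131ab2cb>>23)&0x1 = 0x0
prio:8 @ bit 24 → (0x131ab2cb>>24)&0xff = 0x13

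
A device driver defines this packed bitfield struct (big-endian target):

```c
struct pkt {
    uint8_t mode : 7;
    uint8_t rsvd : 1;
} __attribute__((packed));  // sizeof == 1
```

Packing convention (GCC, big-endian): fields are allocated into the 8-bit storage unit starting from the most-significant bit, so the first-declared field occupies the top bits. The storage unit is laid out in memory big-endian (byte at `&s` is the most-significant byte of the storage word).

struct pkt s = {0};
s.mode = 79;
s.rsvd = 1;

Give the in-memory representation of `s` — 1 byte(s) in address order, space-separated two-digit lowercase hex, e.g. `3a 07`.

9f

mode:7 = 79 → 0x4f << 1 → word 0x9e
rsvd:1 = 1 → 0x1 << 0 → word 0x9f
word = 0x9f → big-endian bytes:
  [0]=0x9f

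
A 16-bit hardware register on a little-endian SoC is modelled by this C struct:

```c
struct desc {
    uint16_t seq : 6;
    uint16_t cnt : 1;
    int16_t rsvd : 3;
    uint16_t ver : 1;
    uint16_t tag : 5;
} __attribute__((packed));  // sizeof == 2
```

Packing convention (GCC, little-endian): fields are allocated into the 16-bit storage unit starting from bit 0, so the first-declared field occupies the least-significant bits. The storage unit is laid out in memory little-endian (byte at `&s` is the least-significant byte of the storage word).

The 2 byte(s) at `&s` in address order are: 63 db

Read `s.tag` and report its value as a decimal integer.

[0]=0x63 [1]=0xdb (little-endian) → word 0xdb63
seq [0+:6] = (word>>0) & 0x3f = 35
cnt [6+:1] = (word>>6) & 0x1 = 1
rsvd [7+:3] = (word>>7) & 0x7 = 6
ver [10+:1] = (word>>10) & 0x1 = 0
tag [11+:5] = (word>>11) & 0x1f = 27  ←

27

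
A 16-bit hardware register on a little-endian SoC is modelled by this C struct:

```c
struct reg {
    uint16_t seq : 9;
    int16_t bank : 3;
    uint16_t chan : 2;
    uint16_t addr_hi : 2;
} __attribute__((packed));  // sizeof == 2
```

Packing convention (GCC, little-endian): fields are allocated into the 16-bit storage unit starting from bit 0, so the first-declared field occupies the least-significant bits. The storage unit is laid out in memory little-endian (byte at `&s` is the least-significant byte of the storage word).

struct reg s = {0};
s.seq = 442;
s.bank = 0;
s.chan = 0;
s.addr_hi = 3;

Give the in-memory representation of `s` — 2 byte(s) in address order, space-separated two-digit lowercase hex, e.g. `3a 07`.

[0+:9] seq=442 & 0x1ff = 0x1ba; word=0x01ba
[9+:3] bank=0 & 0x7 = 0x0; word=0x01ba
[12+:2] chan=0 & 0x3 = 0x0; word=0x01ba
[14+:2] addr_hi=3 & 0x3 = 0x3; word=0xc1ba
word = 0xc1ba → little-endian bytes:
  [0]=0xba  [1]=0xc1

ba c1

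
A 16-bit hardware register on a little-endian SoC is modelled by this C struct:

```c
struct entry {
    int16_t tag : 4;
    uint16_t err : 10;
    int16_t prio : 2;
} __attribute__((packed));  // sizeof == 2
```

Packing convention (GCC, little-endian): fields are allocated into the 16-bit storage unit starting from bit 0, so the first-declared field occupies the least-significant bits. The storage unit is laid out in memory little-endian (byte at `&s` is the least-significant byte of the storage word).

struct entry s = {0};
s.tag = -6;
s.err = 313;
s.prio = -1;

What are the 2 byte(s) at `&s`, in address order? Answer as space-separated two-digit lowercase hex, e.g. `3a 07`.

9a d3

tag (4b) val=-6 bits=0xa at bit 0: 0x000a
err (10b) val=313 bits=0x139 at bit 4: 0x139a
prio (2b) val=-1 bits=0x3 at bit 14: 0xd39a
word = 0xd39a → little-endian bytes:
  [0]=0x9a  [1]=0xd3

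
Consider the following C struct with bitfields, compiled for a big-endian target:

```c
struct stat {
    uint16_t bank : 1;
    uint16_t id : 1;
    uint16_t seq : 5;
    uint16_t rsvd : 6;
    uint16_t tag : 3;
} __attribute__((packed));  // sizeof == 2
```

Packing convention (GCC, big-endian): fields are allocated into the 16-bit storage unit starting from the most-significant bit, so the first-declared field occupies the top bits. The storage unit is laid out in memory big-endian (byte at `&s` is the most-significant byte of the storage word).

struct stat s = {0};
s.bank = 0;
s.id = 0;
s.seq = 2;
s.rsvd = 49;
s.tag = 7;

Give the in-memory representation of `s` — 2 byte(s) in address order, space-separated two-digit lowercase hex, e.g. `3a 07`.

05 8f

bank:1 = 0 → 0x0 << 15 → word 0x0000
id:1 = 0 → 0x0 << 14 → word 0x0000
seq:5 = 2 → 0x2 << 9 → word 0x0400
rsvd:6 = 49 → 0x31 << 3 → word 0x0588
tag:3 = 7 → 0x7 << 0 → word 0x058f
word = 0x058f → big-endian bytes:
  [0]=0x05  [1]=0x8f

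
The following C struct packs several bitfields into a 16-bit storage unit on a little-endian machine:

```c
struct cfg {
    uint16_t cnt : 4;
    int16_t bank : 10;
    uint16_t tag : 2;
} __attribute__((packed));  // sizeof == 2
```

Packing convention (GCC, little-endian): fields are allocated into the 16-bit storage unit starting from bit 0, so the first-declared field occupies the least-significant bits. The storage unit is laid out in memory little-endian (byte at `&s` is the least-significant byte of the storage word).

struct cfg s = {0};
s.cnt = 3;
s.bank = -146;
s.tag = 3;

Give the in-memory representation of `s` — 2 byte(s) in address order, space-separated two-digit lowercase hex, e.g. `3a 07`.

cnt (4b) val=3 bits=0x3 at bit 0: 0x0003
bank (10b) val=-146 bits=0x36e at bit 4: 0x36e3
tag (2b) val=3 bits=0x3 at bit 14: 0xf6e3
word = 0xf6e3 → little-endian bytes:
  [0]=0xe3  [1]=0xf6

e3 f6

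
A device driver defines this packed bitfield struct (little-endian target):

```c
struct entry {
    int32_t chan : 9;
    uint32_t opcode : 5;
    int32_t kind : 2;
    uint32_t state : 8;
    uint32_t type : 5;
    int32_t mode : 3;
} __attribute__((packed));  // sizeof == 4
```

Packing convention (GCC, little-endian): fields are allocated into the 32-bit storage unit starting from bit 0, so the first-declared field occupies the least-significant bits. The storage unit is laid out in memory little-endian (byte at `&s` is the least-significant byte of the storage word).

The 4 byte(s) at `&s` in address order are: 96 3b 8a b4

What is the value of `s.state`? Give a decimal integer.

138

[0]=0x96 [1]=0x3b [2]=0x8a [3]=0xb4 (little-endian) → word 0xb48a3b96
chan [0+:9] = (word>>0) & 0x1ff = 406
opcode [9+:5] = (word>>9) & 0x1f = 29
kind [14+:2] = (word>>14) & 0x3 = 0
state [16+:8] = (word>>16) & 0xff = 138  ←
type [24+:5] = (word>>24) & 0x1f = 20
mode [29+:3] = (word>>29) & 0x7 = 5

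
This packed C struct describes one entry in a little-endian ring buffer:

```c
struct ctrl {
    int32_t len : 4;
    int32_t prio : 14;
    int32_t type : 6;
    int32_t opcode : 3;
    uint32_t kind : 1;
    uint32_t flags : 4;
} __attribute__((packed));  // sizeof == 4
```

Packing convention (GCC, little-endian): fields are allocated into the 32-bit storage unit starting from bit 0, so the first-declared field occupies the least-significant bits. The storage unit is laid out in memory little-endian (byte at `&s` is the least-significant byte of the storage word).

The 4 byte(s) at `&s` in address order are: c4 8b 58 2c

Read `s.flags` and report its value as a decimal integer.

[0]=0xc4 [1]=0x8b [2]=0x58 [3]=0x2c (little-endian) → word 0x2c588bc4
len:4 @ bit 0 → (0x2c588bc4>>0)&0xf = 0x4
prio:14 @ bit 4 → (0x2c588bc4>>4)&0x3fff = 0x8bc
type:6 @ bit 18 → (0x2c588bc4>>18)&0x3f = 0x16
opcode:3 @ bit 24 → (0x2c588bc4>>24)&0x7 = 0x4
kind:1 @ bit 27 → (0x2c588bc4>>27)&0x1 = 0x1
flags:4 @ bit 28 → (0x2c588bc4>>28)&0xf = 0x2  ←

2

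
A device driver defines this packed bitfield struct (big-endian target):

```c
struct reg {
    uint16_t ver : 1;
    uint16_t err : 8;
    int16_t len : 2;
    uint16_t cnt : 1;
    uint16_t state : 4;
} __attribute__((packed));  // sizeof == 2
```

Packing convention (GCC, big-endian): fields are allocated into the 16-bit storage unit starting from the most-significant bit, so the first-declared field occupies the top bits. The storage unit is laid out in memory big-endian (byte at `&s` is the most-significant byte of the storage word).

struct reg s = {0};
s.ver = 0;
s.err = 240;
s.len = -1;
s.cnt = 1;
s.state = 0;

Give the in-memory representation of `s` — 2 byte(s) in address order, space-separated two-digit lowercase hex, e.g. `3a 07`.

78 70

[15+:1] ver=0 & 0x1 = 0x0; word=0x0000
[7+:8] err=240 & 0xff = 0xf0; word=0x7800
[5+:2] len=-1 & 0x3 = 0x3; word=0x7860
[4+:1] cnt=1 & 0x1 = 0x1; word=0x7870
[0+:4] state=0 & 0xf = 0x0; word=0x7870
word = 0x7870 → big-endian bytes:
  [0]=0x78  [1]=0x70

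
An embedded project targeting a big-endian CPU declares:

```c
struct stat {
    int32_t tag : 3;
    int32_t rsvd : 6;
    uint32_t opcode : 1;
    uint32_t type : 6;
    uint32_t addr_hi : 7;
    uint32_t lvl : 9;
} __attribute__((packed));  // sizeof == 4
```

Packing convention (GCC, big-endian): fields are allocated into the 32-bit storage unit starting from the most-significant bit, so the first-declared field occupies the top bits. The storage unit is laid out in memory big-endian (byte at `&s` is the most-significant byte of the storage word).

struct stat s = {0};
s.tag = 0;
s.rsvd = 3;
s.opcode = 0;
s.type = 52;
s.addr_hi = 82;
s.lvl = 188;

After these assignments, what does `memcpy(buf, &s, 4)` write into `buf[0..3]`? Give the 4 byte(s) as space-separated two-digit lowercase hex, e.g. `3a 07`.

01 b4 a4 bc

tag (3b) val=0 bits=0x0 at bit 29: 0x00000000
rsvd (6b) val=3 bits=0x3 at bit 23: 0x01800000
opcode (1b) val=0 bits=0x0 at bit 22: 0x01800000
type (6b) val=52 bits=0x34 at bit 16: 0x01b40000
addr_hi (7b) val=82 bits=0x52 at bit 9: 0x01b4a400
lvl (9b) val=188 bits=0xbc at bit 0: 0x01b4a4bc
word = 0x01b4a4bc → big-endian bytes:
  [0]=0x01  [1]=0xb4  [2]=0xa4  [3]=0xbc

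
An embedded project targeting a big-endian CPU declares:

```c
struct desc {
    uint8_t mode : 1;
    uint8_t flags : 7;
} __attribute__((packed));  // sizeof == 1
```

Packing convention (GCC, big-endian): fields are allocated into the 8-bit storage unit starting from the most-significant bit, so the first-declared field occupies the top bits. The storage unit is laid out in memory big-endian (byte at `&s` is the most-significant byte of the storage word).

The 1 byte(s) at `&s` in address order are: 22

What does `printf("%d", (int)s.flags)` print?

34

[0]=0x22 (big-endian) → word 0x22
mode [7+:1] = (word>>7) & 0x1 = 0
flags [0+:7] = (word>>0) & 0x7f = 34  ←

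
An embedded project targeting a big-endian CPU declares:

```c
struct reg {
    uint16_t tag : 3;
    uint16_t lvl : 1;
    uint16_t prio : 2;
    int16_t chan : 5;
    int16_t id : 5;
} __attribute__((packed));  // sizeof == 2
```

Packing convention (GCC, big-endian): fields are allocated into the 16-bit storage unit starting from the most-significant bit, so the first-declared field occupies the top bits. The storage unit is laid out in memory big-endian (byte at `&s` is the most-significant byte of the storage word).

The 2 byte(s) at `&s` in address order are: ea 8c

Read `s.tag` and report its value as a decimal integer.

[0]=0xea [1]=0x8c (big-endian) → word 0xea8c
tag [13+:3] = (word>>13) & 0x7 = 7  ←
lvl [12+:1] = (word>>12) & 0x1 = 0
prio [10+:2] = (word>>10) & 0x3 = 2
chan [5+:5] = (word>>5) & 0x1f = 20
id [0+:5] = (word>>0) & 0x1f = 12

7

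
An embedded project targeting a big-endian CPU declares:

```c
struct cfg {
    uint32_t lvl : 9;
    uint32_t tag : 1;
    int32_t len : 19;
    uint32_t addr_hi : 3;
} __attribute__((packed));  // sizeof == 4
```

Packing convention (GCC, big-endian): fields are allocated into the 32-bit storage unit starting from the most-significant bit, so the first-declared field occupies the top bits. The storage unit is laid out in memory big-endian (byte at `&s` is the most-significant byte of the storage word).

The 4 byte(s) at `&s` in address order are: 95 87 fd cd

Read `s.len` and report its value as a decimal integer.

[0]=0x95 [1]=0x87 [2]=0xfd [3]=0xcd (big-endian) → word 0x9587fdcd
lvl [23+:9] = (word>>23) & 0x1ff = 299
tag [22+:1] = (word>>22) & 0x1 = 0
len [3+:19] = (word>>3) & 0x7ffff = 65465  ←
addr_hi [0+:3] = (word>>0) & 0x7 = 5
len signed 19b, MSB=0: value = 65465

65465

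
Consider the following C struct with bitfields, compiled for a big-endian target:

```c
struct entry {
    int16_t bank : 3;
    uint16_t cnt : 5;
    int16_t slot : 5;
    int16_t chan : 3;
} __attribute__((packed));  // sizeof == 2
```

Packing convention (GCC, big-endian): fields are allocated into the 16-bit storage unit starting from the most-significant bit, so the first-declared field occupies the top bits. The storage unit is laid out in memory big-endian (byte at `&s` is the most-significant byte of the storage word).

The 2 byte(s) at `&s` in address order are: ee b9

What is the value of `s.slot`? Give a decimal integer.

[0]=0xee [1]=0xb9 (big-endian) → word 0xeeb9
bank [13+:3] = (word>>13) & 0x7 = 7
cnt [8+:5] = (word>>8) & 0x1f = 14
slot [3+:5] = (word>>3) & 0x1f = 23  ←
chan [0+:3] = (word>>0) & 0x7 = 1
slot signed 5b, MSB=1: 23 - 32 = -9

-9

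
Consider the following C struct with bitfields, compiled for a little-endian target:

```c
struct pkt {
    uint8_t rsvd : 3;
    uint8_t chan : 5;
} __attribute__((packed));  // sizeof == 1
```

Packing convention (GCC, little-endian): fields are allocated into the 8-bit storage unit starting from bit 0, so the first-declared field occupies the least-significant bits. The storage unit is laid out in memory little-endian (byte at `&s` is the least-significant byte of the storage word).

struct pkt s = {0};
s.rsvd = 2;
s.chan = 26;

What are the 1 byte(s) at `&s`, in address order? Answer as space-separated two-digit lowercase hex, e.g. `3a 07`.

rsvd:3 = 2 → 0x2 << 0 → word 0x02
chan:5 = 26 → 0x1a << 3 → word 0xd2
word = 0xd2 → little-endian bytes:
  [0]=0xd2

d2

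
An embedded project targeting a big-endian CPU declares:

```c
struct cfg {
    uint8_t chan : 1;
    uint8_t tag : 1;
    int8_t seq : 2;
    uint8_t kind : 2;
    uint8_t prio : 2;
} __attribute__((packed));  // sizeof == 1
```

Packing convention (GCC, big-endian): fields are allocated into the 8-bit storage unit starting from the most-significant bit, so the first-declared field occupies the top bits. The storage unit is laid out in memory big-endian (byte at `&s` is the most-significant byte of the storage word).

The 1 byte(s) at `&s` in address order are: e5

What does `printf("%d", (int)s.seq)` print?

-2

[0]=0xe5 (big-endian) → word 0xe5
chan [7+:1] = (word>>7) & 0x1 = 1
tag [6+:1] = (word>>6) & 0x1 = 1
seq [4+:2] = (word>>4) & 0x3 = 2  ←
kind [2+:2] = (word>>2) & 0x3 = 1
prio [0+:2] = (word>>0) & 0x3 = 1
seq signed 2b, MSB=1: 2 - 4 = -2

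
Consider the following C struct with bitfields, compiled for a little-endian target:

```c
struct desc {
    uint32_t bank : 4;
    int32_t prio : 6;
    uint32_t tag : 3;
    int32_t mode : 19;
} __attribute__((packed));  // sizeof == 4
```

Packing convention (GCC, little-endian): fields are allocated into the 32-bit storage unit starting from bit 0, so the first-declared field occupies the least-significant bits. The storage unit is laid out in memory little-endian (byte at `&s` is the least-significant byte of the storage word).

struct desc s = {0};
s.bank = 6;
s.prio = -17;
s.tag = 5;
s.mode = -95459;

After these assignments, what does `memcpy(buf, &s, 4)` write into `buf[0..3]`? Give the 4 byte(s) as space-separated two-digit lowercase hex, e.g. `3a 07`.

f6 b6 63 d1

[0+:4] bank=6 & 0xf = 0x6; word=0x00000006
[4+:6] prio=-17 & 0x3f = 0x2f; word=0x000002f6
[10+:3] tag=5 & 0x7 = 0x5; word=0x000016f6
[13+:19] mode=-95459 & 0x7ffff = 0x68b1d; word=0xd163b6f6
word = 0xd163b6f6 → little-endian bytes:
  [0]=0xf6  [1]=0xb6  [2]=0x63  [3]=0xd1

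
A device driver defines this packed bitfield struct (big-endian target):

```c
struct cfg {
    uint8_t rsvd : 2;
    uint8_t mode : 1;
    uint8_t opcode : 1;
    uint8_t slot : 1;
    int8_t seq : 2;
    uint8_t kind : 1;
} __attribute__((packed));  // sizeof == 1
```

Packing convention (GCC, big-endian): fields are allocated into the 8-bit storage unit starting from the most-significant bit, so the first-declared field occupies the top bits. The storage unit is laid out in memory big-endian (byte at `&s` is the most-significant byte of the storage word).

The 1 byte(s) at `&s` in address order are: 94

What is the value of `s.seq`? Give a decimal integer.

[0]=0x94 (big-endian) → word 0x94
rsvd:2 @ bit 6 → (0x94>>6)&0x3 = 0x2
mode:1 @ bit 5 → (0x94>>5)&0x1 = 0x0
opcode:1 @ bit 4 → (0x94>>4)&0x1 = 0x1
slot:1 @ bit 3 → (0x94>>3)&0x1 = 0x0
seq:2 @ bit 1 → (0x94>>1)&0x3 = 0x2  ←
kind:1 @ bit 0 → (0x94>>0)&0x1 = 0x0
seq signed 2b, MSB=1: 2 - 4 = -2

-2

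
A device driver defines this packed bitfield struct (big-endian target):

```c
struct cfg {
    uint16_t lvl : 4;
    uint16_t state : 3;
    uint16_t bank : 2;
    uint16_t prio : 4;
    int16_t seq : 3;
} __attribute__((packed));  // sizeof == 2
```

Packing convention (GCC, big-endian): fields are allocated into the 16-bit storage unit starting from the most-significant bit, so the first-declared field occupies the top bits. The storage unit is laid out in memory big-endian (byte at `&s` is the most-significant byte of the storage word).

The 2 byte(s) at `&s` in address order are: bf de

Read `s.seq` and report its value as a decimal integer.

[0]=0xbf [1]=0xde (big-endian) → word 0xbfde
lvl:4 @ bit 12 → (0xbfde>>12)&0xf = 0xb
state:3 @ bit 9 → (0xbfde>>9)&0x7 = 0x7
bank:2 @ bit 7 → (0xbfde>>7)&0x3 = 0x3
prio:4 @ bit 3 → (0xbfde>>3)&0xf = 0xb
seq:3 @ bit 0 → (0xbfde>>0)&0x7 = 0x6  ←
seq signed 3b, MSB=1: 6 - 8 = -2

-2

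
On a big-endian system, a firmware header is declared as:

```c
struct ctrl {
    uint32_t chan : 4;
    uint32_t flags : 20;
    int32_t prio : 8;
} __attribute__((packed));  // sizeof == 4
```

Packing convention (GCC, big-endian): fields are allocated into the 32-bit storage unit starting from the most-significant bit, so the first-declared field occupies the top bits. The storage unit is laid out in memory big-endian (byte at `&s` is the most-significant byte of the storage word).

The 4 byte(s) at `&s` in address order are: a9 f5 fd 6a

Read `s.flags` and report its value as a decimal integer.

[0]=0xa9 [1]=0xf5 [2]=0xfd [3]=0x6a (big-endian) → word 0xa9f5fd6a
chan:4 @ bit 28 → (0xa9f5fd6a>>28)&0xf = 0xa
flags:20 @ bit 8 → (0xa9f5fd6a>>8)&0xfffff = 0x9f5fd  ←
prio:8 @ bit 0 → (0xa9f5fd6a>>0)&0xff = 0x6a

652797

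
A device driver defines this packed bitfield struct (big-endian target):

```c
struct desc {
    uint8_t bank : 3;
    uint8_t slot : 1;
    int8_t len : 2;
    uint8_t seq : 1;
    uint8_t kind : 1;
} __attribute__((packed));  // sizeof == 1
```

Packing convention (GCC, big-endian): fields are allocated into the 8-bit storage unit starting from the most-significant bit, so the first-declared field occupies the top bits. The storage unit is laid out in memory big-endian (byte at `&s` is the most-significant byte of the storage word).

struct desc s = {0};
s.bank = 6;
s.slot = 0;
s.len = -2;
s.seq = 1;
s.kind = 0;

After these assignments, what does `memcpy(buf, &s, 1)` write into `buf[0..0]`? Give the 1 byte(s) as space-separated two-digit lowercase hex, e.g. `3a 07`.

[5+:3] bank=6 & 0x7 = 0x6; word=0xc0
[4+:1] slot=0 & 0x1 = 0x0; word=0xc0
[2+:2] len=-2 & 0x3 = 0x2; word=0xc8
[1+:1] seq=1 & 0x1 = 0x1; word=0xca
[0+:1] kind=0 & 0x1 = 0x0; word=0xca
word = 0xca → big-endian bytes:
  [0]=0xca

ca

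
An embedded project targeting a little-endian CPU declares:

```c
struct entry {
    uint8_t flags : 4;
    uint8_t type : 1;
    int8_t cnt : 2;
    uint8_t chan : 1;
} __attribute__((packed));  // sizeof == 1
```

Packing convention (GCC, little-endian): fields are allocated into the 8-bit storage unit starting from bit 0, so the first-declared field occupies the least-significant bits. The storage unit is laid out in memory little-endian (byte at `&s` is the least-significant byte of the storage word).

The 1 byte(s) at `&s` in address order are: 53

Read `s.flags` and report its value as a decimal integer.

[0]=0x53 (little-endian) → word 0x53
flags:4 @ bit 0 → (0x53>>0)&0xf = 0x3  ←
type:1 @ bit 4 → (0x53>>4)&0x1 = 0x1
cnt:2 @ bit 5 → (0x53>>5)&0x3 = 0x2
chan:1 @ bit 7 → (0x53>>7)&0x1 = 0x0

3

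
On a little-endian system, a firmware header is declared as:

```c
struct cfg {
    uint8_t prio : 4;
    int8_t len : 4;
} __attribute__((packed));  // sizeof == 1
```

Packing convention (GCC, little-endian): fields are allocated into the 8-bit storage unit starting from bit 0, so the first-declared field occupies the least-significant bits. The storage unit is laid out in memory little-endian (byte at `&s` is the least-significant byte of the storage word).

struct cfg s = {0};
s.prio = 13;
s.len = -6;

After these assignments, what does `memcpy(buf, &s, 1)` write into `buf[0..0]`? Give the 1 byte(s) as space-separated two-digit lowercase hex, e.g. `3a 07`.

prio (4b) val=13 bits=0xd at bit 0: 0x0d
len (4b) val=-6 bits=0xa at bit 4: 0xad
word = 0xad → little-endian bytes:
  [0]=0xad

ad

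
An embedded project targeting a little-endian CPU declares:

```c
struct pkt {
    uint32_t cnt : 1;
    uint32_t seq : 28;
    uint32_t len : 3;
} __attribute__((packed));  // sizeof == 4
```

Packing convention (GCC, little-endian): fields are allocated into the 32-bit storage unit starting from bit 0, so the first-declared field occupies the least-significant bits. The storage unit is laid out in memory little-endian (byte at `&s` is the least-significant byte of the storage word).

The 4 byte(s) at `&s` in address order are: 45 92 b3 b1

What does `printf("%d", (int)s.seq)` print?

[0]=0x45 [1]=0x92 [2]=0xb3 [3]=0xb1 (little-endian) → word 0xb1b39245
cnt:1 @ bit 0 → (0xb1b39245>>0)&0x1 = 0x1
seq:28 @ bit 1 → (0xb1b39245>>1)&0xfffffff = 0x8d9c922  ←
len:3 @ bit 29 → (0xb1b39245>>29)&0x7 = 0x5

148490530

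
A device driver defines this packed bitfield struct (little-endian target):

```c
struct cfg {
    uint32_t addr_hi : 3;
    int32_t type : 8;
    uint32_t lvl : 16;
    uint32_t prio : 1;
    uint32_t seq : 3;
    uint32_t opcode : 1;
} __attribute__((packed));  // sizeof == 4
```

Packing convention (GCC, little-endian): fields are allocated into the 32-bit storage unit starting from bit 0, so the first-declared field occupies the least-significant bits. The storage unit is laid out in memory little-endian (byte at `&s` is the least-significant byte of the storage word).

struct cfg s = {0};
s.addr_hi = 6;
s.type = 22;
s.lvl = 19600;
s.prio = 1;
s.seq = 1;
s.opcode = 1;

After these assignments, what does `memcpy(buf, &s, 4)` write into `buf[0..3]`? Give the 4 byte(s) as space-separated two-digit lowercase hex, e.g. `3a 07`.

[0+:3] addr_hi=6 & 0x7 = 0x6; word=0x00000006
[3+:8] type=22 & 0xff = 0x16; word=0x000000b6
[11+:16] lvl=19600 & 0xffff = 0x4c90; word=0x026480b6
[27+:1] prio=1 & 0x1 = 0x1; word=0x0a6480b6
[28+:3] seq=1 & 0x7 = 0x1; word=0x1a6480b6
[31+:1] opcode=1 & 0x1 = 0x1; word=0x9a6480b6
word = 0x9a6480b6 → little-endian bytes:
  [0]=0xb6  [1]=0x80  [2]=0x64  [3]=0x9a

b6 80 64 9a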